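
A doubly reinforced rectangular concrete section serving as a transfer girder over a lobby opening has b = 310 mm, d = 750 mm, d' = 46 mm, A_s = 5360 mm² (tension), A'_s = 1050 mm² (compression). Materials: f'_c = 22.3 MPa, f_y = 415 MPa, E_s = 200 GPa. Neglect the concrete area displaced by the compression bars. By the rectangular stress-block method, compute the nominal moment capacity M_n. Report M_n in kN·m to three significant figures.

Assume both tension and compression steel yield.
Net tension couple steel: A_s − A'_s = 4310 mm².
a = (A_s − A'_s) f_y / (0.85 f'_c b) = 1788650/(0.85 × 22.3 × 310) = 304.40 mm.
c = a/β₁ = 304.40/0.85 = 358.12 mm; ε'_s = 0.003(c − d')/c = 0.0026 ≥ f_y/E_s = 0.0021, so compression steel does yield.
M_n = (A_s − A'_s) f_y (d − a/2) + A'_s f_y (d − d') = [1788650 × (750 − 152.2) + 435750 × (750 − 46)] × 10⁻⁶ = 1069.25 + 306.77 = 1376.02 kN·m.

M_n ≈ 1380 kN·m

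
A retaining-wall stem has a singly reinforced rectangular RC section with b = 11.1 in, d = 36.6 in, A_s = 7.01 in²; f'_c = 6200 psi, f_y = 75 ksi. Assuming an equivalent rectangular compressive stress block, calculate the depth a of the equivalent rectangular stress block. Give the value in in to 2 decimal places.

a ≈ 8.99 in

T = A_s f_y = 7.01 × 75 = 525.75 kips.
a = T/(0.85 f'_c b) = 525.75/(0.85 × 6.2 × 11.1) = 8.99 in.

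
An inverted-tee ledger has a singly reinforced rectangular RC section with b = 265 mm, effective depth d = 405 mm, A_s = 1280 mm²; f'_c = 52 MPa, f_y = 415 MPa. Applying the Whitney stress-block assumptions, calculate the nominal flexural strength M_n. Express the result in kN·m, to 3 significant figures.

T = A_s f_y = 1280 × 415 = 531200 N = 531.2 kN.
From C = T: a = T/(0.85 f'_c b) = 531200/(0.85 × 52 × 265) = 45.35 mm.
M_n = T(d − a/2) = 531.2 kN × (405 − 22.675) mm = 203.09 kN·m.

M_n ≈ 203 kN·m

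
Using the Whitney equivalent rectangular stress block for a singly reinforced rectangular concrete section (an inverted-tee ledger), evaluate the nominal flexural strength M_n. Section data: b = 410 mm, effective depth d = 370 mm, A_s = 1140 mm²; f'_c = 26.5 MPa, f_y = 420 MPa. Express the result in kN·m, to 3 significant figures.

T = A_s f_y = 1140 × 420 = 478800 N = 478.8 kN.
From C = T: a = T/(0.85 f'_c b) = 478800/(0.85 × 26.5 × 410) = 51.84 mm.
M_n = T(d − a/2) = 478.8 kN × (370 − 25.92) mm = 164.75 kN·m.

M_n ≈ 165 kN·m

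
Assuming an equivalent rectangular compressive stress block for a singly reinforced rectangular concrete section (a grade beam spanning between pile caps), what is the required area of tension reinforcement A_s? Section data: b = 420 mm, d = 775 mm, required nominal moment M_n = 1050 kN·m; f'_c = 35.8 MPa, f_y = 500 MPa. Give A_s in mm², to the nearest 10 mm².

With M_n = 0.85 f'_c a b (d − a/2), solve the quadratic for a:
a = d − √(d² − 2M_n/(0.85 f'_c b)) = 775 − √(775² − 2 × 1050×10⁶/(0.85 × 35.8 × 420)) = 114.46 mm.
A_s = 0.85 f'_c a b / f_y = 0.85 × 35.8 × 114.46 × 420 / 500 = 2925.7 mm².

A_s ≈ 2930 mm²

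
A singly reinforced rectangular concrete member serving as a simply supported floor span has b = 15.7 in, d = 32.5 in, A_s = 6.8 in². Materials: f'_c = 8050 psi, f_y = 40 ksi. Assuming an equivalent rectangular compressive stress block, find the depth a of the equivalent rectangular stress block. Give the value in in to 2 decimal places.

a ≈ 2.53 in

T = A_s f_y = 6.8 × 40 = 272 kips.
a = T/(0.85 f'_c b) = 272/(0.85 × 8.05 × 15.7) = 2.53 in.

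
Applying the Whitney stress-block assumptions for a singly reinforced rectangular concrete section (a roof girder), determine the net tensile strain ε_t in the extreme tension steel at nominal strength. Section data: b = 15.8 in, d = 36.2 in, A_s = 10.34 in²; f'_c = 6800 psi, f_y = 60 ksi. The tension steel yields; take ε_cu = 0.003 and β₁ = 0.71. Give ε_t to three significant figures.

ε_t ≈ 0.00835

a = A_s f_y/(0.85 f'_c b) = 6.793 in.
β₁ = 0.71, so c = a/β₁ = 6.793/0.71 = 9.568 in.
From the linear strain diagram with ε_cu = 0.003: ε_t = 0.003 (d − c)/c = 0.003 × (36.2 − 9.568)/9.568 = 0.00835.
Since ε_t ≥ 0.005, the section is tension-controlled.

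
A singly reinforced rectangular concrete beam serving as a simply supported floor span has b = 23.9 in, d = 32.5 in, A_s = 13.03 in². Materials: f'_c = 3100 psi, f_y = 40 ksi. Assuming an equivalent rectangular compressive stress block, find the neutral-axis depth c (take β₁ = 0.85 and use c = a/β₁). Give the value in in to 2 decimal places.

c ≈ 9.74 in

T = A_s f_y = 13.03 × 40 = 521.2 kips.
a = T/(0.85 f'_c b) = 521.2/(0.85 × 3.1 × 23.9) = 8.2761 in.
With β₁ = 0.85, c = a/β₁ = 8.2761/0.85 = 9.74 in.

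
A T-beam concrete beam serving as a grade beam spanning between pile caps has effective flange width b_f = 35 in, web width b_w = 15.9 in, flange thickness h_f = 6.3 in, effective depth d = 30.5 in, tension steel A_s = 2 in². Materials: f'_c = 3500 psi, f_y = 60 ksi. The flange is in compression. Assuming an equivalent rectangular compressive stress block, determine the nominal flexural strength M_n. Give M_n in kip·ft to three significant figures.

M_n ≈ 299 kip·ft

Tension: T = A_s f_y = 2 × 60 = 120 kips.
Try a within the flange: a = T/(0.85 f'_c b_f) = 120/(0.85 × 3.5 × 35) = 1.152 in.
Since a = 1.152 ≤ h_f = 6.3 in, the stress block lies entirely in the flange; analyse as a rectangular beam of width b_f.
M_n = T(d − a/2) = 120 × (30.5 − 0.576) = 3590.9 kip·in.
M_n = 3590.9/12 = 299.24 kip·ft.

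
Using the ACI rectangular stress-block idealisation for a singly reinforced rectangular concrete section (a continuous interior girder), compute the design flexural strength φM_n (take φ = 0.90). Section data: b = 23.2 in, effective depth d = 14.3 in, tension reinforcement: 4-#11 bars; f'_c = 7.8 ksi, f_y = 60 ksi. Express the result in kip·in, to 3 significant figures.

φM_n ≈ 4410 kip·in

A_s = 4 × 1.56 = 6.24 in².
T = A_s f_y = 6.24 × 60 = 374.4 kips.
a = T/(0.85 f'_c b) = 374.4/(0.85 × 7.8 × 23.2) = 2.434 in.
M_n = T(d − a/2) = 374.4 × (14.3 − 1.217) = 4898.3 kip·in.
φM_n = 0.90 × 4898.3 = 4408.5 kip·in.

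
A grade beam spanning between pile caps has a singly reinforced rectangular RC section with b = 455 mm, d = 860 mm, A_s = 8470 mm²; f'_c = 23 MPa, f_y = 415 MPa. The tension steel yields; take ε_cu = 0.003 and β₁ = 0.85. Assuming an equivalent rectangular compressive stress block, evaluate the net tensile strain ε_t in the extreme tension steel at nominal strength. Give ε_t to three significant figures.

a = A_s f_y/(0.85 f'_c b) = 395.16 mm.
β₁ = 0.85, so c = a/β₁ = 395.16/0.85 = 464.89 mm.
From the linear strain diagram with ε_cu = 0.003: ε_t = 0.003 (d − c)/c = 0.003 × (860 − 464.89)/464.89 = 0.00255.
ε_t < 0.004 — the section is over-reinforced for flexure under ACI limits.

ε_t ≈ 0.00255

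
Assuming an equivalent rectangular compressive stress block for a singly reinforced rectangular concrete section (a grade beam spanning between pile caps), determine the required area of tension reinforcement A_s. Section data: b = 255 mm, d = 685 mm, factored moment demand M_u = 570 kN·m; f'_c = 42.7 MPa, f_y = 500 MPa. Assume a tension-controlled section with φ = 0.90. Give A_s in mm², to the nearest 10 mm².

M_n = M_u/φ = 570/0.90 = 633.333 kN·m.
With M_n = 0.85 f'_c a b (d − a/2), solve the quadratic for a:
a = d − √(d² − 2M_n/(0.85 f'_c b)) = 685 − √(685² − 2 × 633.333×10⁶/(0.85 × 42.7 × 255)) = 108.49 mm.
A_s = 0.85 f'_c a b / f_y = 0.85 × 42.7 × 108.49 × 255 / 500 = 2008.2 mm².

A_s ≈ 2010 mm²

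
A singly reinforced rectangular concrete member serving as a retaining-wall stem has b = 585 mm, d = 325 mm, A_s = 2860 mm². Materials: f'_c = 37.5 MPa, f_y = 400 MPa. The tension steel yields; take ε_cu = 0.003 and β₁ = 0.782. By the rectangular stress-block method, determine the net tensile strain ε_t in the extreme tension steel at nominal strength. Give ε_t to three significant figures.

a = A_s f_y/(0.85 f'_c b) = 61.35 mm.
β₁ = 0.782, so c = a/β₁ = 61.35/0.782 = 78.45 mm.
From the linear strain diagram with ε_cu = 0.003: ε_t = 0.003 (d − c)/c = 0.003 × (325 − 78.45)/78.45 = 0.00943.
Since ε_t ≥ 0.005, the section is tension-controlled.

ε_t ≈ 0.00943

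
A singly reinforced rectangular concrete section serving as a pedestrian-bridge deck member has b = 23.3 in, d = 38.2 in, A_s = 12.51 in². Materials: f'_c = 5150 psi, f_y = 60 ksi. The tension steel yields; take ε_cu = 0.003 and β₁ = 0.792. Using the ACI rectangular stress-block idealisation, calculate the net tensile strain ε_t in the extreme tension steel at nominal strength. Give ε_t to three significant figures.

a = A_s f_y/(0.85 f'_c b) = 7.359 in.
β₁ = 0.792, so c = a/β₁ = 7.359/0.792 = 9.292 in.
From the linear strain diagram with ε_cu = 0.003: ε_t = 0.003 (d − c)/c = 0.003 × (38.2 − 9.292)/9.292 = 0.00933.
Since ε_t ≥ 0.005, the section is tension-controlled.

ε_t ≈ 0.00933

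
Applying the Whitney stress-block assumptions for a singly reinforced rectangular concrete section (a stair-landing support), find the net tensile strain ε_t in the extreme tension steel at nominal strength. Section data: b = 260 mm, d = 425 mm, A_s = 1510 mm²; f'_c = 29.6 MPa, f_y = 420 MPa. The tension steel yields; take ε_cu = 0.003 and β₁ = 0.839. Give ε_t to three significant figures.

a = A_s f_y/(0.85 f'_c b) = 96.95 mm.
β₁ = 0.839, so c = a/β₁ = 96.95/0.839 = 115.55 mm.
From the linear strain diagram with ε_cu = 0.003: ε_t = 0.003 (d − c)/c = 0.003 × (425 − 115.55)/115.55 = 0.00803.
Since ε_t ≥ 0.005, the section is tension-controlled.

ε_t ≈ 0.00803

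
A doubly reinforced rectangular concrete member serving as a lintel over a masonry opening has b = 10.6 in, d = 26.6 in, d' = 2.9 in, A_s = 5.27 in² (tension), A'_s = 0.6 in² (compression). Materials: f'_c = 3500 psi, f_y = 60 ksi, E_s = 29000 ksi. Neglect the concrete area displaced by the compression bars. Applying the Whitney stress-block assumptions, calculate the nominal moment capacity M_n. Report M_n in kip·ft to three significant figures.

Assume both steels yield.
a = (A_s − A'_s) f_y/(0.85 f'_c b) = (5.27 − 0.6) × 60/(0.85 × 3.5 × 10.6) = 8.885 in.
c = a/β₁ = 8.885/0.85 = 10.453 in; ε'_s = 0.003(c − d')/c = 0.0022 ≥ ε_y = 0.0021, so the compression steel yields.
M_n = (A_s − A'_s) f_y (d − a/2) + A'_s f_y (d − d') = 280.2 × (26.6 − 4.4425) + 36 × (26.6 − 2.9) = 6208.5 + 853.2 = 7061.7 kip·in = 7061.7/12 = 588.48 kip·ft.

M_n ≈ 588 kip·ft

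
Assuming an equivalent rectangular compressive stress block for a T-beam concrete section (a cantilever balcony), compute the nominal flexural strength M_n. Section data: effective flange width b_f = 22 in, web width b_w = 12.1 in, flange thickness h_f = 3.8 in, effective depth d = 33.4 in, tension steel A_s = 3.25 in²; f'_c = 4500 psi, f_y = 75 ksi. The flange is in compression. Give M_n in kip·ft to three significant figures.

Tension: T = A_s f_y = 3.25 × 75 = 243.75 kips.
Try a within the flange: a = T/(0.85 f'_c b_f) = 243.75/(0.85 × 4.5 × 22) = 2.897 in.
Since a = 2.897 ≤ h_f = 3.8 in, the stress block lies entirely in the flange; analyse as a rectangular beam of width b_f.
M_n = T(d − a/2) = 243.75 × (33.4 − 1.4485) = 7788.2 kip·in.
M_n = 7788.2/12 = 649.02 kip·ft.

M_n ≈ 649 kip·ft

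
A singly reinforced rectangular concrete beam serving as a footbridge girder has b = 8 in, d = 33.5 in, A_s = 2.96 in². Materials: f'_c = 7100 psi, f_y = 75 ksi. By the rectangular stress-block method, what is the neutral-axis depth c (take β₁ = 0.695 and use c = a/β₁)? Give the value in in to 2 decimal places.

T = A_s f_y = 2.96 × 75 = 222 kips.
a = T/(0.85 f'_c b) = 222/(0.85 × 7.1 × 8) = 4.5982 in.
With β₁ = 0.695, c = a/β₁ = 4.5982/0.695 = 6.62 in.

c ≈ 6.62 in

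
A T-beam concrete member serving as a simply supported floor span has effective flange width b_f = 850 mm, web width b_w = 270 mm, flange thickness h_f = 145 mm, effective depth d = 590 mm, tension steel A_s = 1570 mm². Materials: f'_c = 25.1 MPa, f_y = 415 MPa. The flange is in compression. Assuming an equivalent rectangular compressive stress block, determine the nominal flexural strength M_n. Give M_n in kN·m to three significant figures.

M_n ≈ 373 kN·m

Tension: T = A_s f_y = 1570 × 415 = 651550 N.
Try a within the flange: a = T/(0.85 f'_c b_f) = 651550/(0.85 × 25.1 × 850) = 35.93 mm.
Since a = 35.93 ≤ h_f = 145 mm, the stress block lies entirely in the flange; analyse as a rectangular beam of width b_f.
M_n = T(d − a/2) = 651550 × (590 − 17.965) = 372.71 × 10⁶ N·mm.
M_n = 372.71 kN·m.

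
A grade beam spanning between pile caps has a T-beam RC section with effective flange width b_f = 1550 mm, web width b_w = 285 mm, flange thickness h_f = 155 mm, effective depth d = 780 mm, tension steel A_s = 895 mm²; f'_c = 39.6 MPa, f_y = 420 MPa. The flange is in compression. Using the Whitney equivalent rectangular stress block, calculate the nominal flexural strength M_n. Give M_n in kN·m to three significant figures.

M_n ≈ 292 kN·m

Tension: T = A_s f_y = 895 × 420 = 375900 N.
Try a within the flange: a = T/(0.85 f'_c b_f) = 375900/(0.85 × 39.6 × 1550) = 7.20 mm.
Since a = 7.20 ≤ h_f = 155 mm, the stress block lies entirely in the flange; analyse as a rectangular beam of width b_f.
M_n = T(d − a/2) = 375900 × (780 − 3.6) = 291.85 × 10⁶ N·mm.
M_n = 291.85 kN·m.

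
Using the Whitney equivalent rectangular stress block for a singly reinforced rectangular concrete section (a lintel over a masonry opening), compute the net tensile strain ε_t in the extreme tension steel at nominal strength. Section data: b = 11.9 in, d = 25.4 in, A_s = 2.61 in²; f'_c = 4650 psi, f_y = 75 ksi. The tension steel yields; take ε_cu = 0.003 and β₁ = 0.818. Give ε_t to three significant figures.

ε_t ≈ 0.0120

a = A_s f_y/(0.85 f'_c b) = 4.162 in.
β₁ = 0.818, so c = a/β₁ = 4.162/0.818 = 5.088 in.
From the linear strain diagram with ε_cu = 0.003: ε_t = 0.003 (d − c)/c = 0.003 × (25.4 − 5.088)/5.088 = 0.0120.
Since ε_t ≥ 0.005, the section is tension-controlled.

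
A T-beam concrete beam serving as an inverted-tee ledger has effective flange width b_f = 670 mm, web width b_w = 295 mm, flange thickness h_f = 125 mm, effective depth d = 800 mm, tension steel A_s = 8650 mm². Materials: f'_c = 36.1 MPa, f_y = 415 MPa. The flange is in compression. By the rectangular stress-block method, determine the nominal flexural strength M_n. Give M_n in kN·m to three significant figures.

Tension: T = A_s f_y = 8650 × 415 = 3589750 N.
Try a within the flange: a = T/(0.85 f'_c b_f) = 3589750/(0.85 × 36.1 × 670) = 174.61 mm.
a = 174.61 > h_f = 125 mm: the block extends into the web. Split into flange-overhang and web parts.
C_f = 0.85 f'_c (b_f − b_w) h_f = 0.85 × 36.1 × (670 − 295) × 125 = 1438359 N.
Remaining web compression depth: a_w = (T − C_f)/(0.85 f'_c b_w) = (3589750 − 1438359)/(0.85 × 36.1 × 295) = 237.67 mm.
M_n = C_f(d − h_f/2) + (T − C_f)(d − a_w/2) = 1438359 × (800 − 62.5) + 2151391 × (800 − 118.835) = 1060.79 + 1465.45 = 2526.24 × 10⁶ N·mm.
M_n = 2526.24 kN·m.

M_n ≈ 2530 kN·m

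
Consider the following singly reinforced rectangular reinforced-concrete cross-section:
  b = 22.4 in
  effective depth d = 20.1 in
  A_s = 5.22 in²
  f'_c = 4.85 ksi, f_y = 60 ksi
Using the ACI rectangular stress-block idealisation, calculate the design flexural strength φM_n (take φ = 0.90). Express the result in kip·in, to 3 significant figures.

T = A_s f_y = 5.22 × 60 = 313.2 kips.
a = T/(0.85 f'_c b) = 313.2/(0.85 × 4.85 × 22.4) = 3.392 in.
M_n = T(d − a/2) = 313.2 × (20.1 − 1.696) = 5764.1 kip·in.
φM_n = 0.90 × 5764.1 = 5187.7 kip·in.

φM_n ≈ 5190 kip·in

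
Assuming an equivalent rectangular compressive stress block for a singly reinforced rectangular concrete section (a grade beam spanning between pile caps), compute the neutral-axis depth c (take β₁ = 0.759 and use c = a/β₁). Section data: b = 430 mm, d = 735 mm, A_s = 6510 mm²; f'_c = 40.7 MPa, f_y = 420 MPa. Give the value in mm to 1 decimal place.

c ≈ 242.2 mm

T = A_s f_y = 6510 × 420 = 2734200 N = 2734.2 kN.
Setting C = 0.85 f'_c a b equal to T: a = 2734200/(0.85 × 40.7 × 430) = 183.801 mm.
With β₁ = 0.759, c = a/β₁ = 183.801/0.759 = 242.2 mm.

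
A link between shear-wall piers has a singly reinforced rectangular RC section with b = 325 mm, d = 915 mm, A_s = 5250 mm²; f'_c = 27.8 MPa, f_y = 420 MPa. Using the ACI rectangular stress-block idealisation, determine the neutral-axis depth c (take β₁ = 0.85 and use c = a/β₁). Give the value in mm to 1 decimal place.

T = A_s f_y = 5250 × 420 = 2205000 N = 2205 kN.
Setting C = 0.85 f'_c a b equal to T: a = 2205000/(0.85 × 27.8 × 325) = 287.119 mm.
With β₁ = 0.85, c = a/β₁ = 287.119/0.85 = 337.8 mm.

c ≈ 337.8 mm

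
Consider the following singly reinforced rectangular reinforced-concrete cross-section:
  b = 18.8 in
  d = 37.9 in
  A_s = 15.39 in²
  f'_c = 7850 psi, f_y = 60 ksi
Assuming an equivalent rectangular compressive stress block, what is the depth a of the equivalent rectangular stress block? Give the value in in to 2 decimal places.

T = A_s f_y = 15.39 × 60 = 923.4 kips.
a = T/(0.85 f'_c b) = 923.4/(0.85 × 7.85 × 18.8) = 7.36 in.

a ≈ 7.36 in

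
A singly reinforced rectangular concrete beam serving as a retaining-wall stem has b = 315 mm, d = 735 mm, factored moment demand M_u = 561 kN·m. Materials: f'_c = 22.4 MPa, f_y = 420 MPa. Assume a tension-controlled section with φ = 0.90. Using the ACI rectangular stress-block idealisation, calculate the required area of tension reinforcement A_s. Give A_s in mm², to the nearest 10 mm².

A_s ≈ 2260 mm²

M_n = M_u/φ = 561/0.90 = 623.333 kN·m.
With M_n = 0.85 f'_c a b (d − a/2), solve the quadratic for a:
a = d − √(d² − 2M_n/(0.85 f'_c b)) = 735 − √(735² − 2 × 623.333×10⁶/(0.85 × 22.4 × 315)) = 158.49 mm.
A_s = 0.85 f'_c a b / f_y = 0.85 × 22.4 × 158.49 × 315 / 420 = 2263.2 mm².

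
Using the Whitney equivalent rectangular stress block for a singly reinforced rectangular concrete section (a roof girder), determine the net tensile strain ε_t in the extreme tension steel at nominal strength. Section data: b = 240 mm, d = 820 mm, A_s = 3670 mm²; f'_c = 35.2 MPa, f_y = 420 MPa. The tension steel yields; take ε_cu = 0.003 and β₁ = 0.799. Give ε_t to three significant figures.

a = A_s f_y/(0.85 f'_c b) = 214.66 mm.
β₁ = 0.799, so c = a/β₁ = 214.66/0.799 = 268.66 mm.
From the linear strain diagram with ε_cu = 0.003: ε_t = 0.003 (d − c)/c = 0.003 × (820 − 268.66)/268.66 = 0.00616.
Since ε_t ≥ 0.005, the section is tension-controlled.

ε_t ≈ 0.00616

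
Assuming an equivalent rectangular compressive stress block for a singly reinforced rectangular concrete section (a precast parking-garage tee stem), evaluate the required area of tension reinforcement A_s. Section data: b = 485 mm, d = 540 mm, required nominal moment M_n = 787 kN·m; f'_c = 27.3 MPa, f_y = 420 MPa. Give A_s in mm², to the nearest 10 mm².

A_s ≈ 4030 mm²

With M_n = 0.85 f'_c a b (d − a/2), solve the quadratic for a:
a = d − √(d² − 2M_n/(0.85 f'_c b)) = 540 − √(540² − 2 × 787×10⁶/(0.85 × 27.3 × 485)) = 150.46 mm.
A_s = 0.85 f'_c a b / f_y = 0.85 × 27.3 × 150.46 × 485 / 420 = 4031.8 mm².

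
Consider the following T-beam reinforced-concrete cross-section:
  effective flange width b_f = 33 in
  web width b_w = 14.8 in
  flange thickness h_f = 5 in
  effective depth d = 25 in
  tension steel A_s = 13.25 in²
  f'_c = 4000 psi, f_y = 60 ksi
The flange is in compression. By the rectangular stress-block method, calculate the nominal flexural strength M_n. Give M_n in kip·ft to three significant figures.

M_n ≈ 1400 kip·ft

Tension: T = A_s f_y = 13.25 × 60 = 795 kips.
Try a within the flange: a = T/(0.85 f'_c b_f) = 795/(0.85 × 4 × 33) = 7.086 in.
a = 7.086 > h_f = 5 in: the block extends into the web. Split into flange-overhang and web parts.
C_f = 0.85 f'_c (b_f − b_w) h_f = 0.85 × 4 × (33 − 14.8) × 5 = 309.4 kips.
Remaining web compression depth: a_w = (T − C_f)/(0.85 f'_c b_w) = (795 − 309.4)/(0.85 × 4 × 14.8) = 9.650 in.
M_n = C_f(d − h_f/2) + (T − C_f)(d − a_w/2) = 309.4 × (25 − 2.5) + 485.6 × (25 − 4.825) = 6961.5 + 9797.0 = 16758.5 kip·in.
M_n = 16758.5/12 = 1396.54 kip·ft.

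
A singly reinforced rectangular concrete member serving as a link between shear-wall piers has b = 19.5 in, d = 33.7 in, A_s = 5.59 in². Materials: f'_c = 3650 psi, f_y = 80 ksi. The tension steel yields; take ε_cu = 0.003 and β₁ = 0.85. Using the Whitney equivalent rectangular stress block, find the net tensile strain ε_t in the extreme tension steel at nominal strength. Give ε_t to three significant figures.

ε_t ≈ 0.00863

a = A_s f_y/(0.85 f'_c b) = 7.392 in.
β₁ = 0.85, so c = a/β₁ = 7.392/0.85 = 8.696 in.
From the linear strain diagram with ε_cu = 0.003: ε_t = 0.003 (d − c)/c = 0.003 × (33.7 − 8.696)/8.696 = 0.00863.
Since ε_t ≥ 0.005, the section is tension-controlled.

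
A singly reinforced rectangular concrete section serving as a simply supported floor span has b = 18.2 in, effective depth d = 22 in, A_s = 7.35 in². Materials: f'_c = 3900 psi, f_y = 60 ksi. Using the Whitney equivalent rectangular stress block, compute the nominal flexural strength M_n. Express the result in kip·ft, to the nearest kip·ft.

T = A_s f_y = 7.35 × 60 = 441 kips.
a = T/(0.85 f'_c b) = 441/(0.85 × 3.9 × 18.2) = 7.309 in.
M_n = T(d − a/2) = 441 × (22 − 3.6545) = 8090.4 kip·in = 8090.4/12 = 674.20 kip·ft.

M_n ≈ 674 kip·ft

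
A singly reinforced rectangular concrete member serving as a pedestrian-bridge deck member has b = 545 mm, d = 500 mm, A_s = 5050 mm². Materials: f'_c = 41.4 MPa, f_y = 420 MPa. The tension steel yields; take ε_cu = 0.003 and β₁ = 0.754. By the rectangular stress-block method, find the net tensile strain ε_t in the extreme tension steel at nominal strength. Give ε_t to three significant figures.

ε_t ≈ 0.00723

a = A_s f_y/(0.85 f'_c b) = 110.59 mm.
β₁ = 0.754, so c = a/β₁ = 110.59/0.754 = 146.67 mm.
From the linear strain diagram with ε_cu = 0.003: ε_t = 0.003 (d − c)/c = 0.003 × (500 − 146.67)/146.67 = 0.00723.
Since ε_t ≥ 0.005, the section is tension-controlled.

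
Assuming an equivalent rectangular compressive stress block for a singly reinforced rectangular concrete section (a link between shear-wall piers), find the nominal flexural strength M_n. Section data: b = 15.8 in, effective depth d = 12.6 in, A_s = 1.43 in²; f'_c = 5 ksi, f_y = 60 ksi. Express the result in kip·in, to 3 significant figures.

M_n ≈ 1030 kip·in

T = A_s f_y = 1.43 × 60 = 85.8 kips.
a = T/(0.85 f'_c b) = 85.8/(0.85 × 5 × 15.8) = 1.278 in.
M_n = T(d − a/2) = 85.8 × (12.6 − 0.639) = 1026.3 kip·in.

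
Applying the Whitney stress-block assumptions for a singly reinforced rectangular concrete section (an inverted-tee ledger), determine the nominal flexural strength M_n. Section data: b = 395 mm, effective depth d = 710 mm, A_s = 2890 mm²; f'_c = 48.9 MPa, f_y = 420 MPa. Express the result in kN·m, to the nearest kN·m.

M_n ≈ 817 kN·m

T = A_s f_y = 2890 × 420 = 1213800 N = 1213.8 kN.
From C = T: a = T/(0.85 f'_c b) = 1213800/(0.85 × 48.9 × 395) = 73.93 mm.
M_n = T(d − a/2) = 1213.8 kN × (710 − 36.965) mm = 816.93 kN·m.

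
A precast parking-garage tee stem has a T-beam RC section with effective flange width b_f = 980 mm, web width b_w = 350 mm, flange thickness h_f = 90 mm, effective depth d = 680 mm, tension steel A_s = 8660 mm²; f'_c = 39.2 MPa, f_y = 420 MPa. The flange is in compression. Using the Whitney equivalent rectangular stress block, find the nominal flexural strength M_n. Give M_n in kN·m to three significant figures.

Tension: T = A_s f_y = 8660 × 420 = 3637200 N.
Try a within the flange: a = T/(0.85 f'_c b_f) = 3637200/(0.85 × 39.2 × 980) = 111.39 mm.
a = 111.39 > h_f = 90 mm: the block extends into the web. Split into flange-overhang and web parts.
C_f = 0.85 f'_c (b_f − b_w) h_f = 0.85 × 39.2 × (980 − 350) × 90 = 1889244 N.
Remaining web compression depth: a_w = (T − C_f)/(0.85 f'_c b_w) = (3637200 − 1889244)/(0.85 × 39.2 × 350) = 149.88 mm.
M_n = C_f(d − h_f/2) + (T − C_f)(d − a_w/2) = 1889244 × (680 − 45) + 1747956 × (680 − 74.94) = 1199.67 + 1057.62 = 2257.29 × 10⁶ N·mm.
M_n = 2257.29 kN·m.

M_n ≈ 2260 kN·m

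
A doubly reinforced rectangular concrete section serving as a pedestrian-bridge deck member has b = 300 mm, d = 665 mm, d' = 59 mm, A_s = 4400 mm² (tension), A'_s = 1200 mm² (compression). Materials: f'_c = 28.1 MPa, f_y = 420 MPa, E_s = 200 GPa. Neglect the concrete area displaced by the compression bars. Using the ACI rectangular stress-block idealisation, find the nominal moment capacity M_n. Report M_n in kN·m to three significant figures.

M_n ≈ 1070 kN·m

Assume both tension and compression steel yield.
Net tension couple steel: A_s − A'_s = 3200 mm².
a = (A_s − A'_s) f_y / (0.85 f'_c b) = 1344000/(0.85 × 28.1 × 300) = 187.57 mm.
c = a/β₁ = 187.57/0.849 = 220.93 mm; ε'_s = 0.003(c − d')/c = 0.0022 ≥ f_y/E_s = 0.0021, so compression steel does yield.
M_n = (A_s − A'_s) f_y (d − a/2) + A'_s f_y (d − d') = [1344000 × (665 − 93.785) + 504000 × (665 − 59)] × 10⁻⁶ = 767.71 + 305.42 = 1073.13 kN·m.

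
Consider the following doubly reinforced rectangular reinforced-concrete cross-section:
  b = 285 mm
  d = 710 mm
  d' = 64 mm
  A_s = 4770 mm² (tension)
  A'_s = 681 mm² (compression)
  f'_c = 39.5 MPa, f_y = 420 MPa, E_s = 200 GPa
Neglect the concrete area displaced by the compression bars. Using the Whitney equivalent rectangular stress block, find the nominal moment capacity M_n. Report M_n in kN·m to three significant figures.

M_n ≈ 1250 kN·m

Assume both tension and compression steel yield.
Net tension couple steel: A_s − A'_s = 4089 mm².
a = (A_s − A'_s) f_y / (0.85 f'_c b) = 1717380/(0.85 × 39.5 × 285) = 179.48 mm.
c = a/β₁ = 179.48/0.768 = 233.70 mm; ε'_s = 0.003(c − d')/c = 0.0022 ≥ f_y/E_s = 0.0021, so compression steel does yield.
M_n = (A_s − A'_s) f_y (d − a/2) + A'_s f_y (d − d') = [1717380 × (710 − 89.74) + 286020 × (710 − 64)] × 10⁻⁶ = 1065.22 + 184.77 = 1249.99 kN·m.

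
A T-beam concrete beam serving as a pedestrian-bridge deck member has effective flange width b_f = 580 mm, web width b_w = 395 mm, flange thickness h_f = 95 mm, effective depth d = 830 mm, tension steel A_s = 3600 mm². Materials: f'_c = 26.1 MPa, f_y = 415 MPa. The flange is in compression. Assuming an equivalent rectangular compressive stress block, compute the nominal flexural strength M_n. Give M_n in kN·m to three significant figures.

Tension: T = A_s f_y = 3600 × 415 = 1494000 N.
Try a within the flange: a = T/(0.85 f'_c b_f) = 1494000/(0.85 × 26.1 × 580) = 116.11 mm.
a = 116.11 > h_f = 95 mm: the block extends into the web. Split into flange-overhang and web parts.
C_f = 0.85 f'_c (b_f − b_w) h_f = 0.85 × 26.1 × (580 − 395) × 95 = 389901 N.
Remaining web compression depth: a_w = (T − C_f)/(0.85 f'_c b_w) = (1494000 − 389901)/(0.85 × 26.1 × 395) = 125.99 mm.
M_n = C_f(d − h_f/2) + (T − C_f)(d − a_w/2) = 389901 × (830 − 47.5) + 1104099 × (830 − 62.995) = 305.10 + 846.85 = 1151.95 × 10⁶ N·mm.
M_n = 1151.95 kN·m.

M_n ≈ 1150 kN·m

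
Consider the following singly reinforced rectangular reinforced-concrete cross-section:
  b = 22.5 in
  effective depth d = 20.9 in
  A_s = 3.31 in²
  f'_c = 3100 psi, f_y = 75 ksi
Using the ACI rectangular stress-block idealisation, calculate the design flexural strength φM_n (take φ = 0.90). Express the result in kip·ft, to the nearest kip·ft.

T = A_s f_y = 3.31 × 75 = 248.25 kips.
a = T/(0.85 f'_c b) = 248.25/(0.85 × 3.1 × 22.5) = 4.187 in.
M_n = T(d − a/2) = 248.25 × (20.9 − 2.0935) = 4668.7 kip·in = 4668.7/12 = 389.06 kip·ft.
φM_n = 0.90 × 389.06 = 350.15 kip·ft.

φM_n ≈ 350 kip·ft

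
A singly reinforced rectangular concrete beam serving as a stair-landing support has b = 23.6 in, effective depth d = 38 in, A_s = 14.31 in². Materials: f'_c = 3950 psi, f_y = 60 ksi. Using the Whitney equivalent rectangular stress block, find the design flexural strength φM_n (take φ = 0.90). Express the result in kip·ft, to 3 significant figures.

φM_n ≈ 2100 kip·ft

T = A_s f_y = 14.31 × 60 = 858.6 kips.
a = T/(0.85 f'_c b) = 858.6/(0.85 × 3.95 × 23.6) = 10.836 in.
M_n = T(d − a/2) = 858.6 × (38 − 5.418) = 27974.9 kip·in = 27974.9/12 = 2331.24 kip·ft.
φM_n = 0.90 × 2331.24 = 2098.12 kip·ft.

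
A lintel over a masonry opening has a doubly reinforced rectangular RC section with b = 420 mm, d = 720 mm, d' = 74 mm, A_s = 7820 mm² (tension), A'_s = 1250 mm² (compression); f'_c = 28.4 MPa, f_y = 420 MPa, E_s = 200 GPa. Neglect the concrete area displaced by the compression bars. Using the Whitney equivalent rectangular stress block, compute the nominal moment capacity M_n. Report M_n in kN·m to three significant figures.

Assume both tension and compression steel yield.
Net tension couple steel: A_s − A'_s = 6570 mm².
a = (A_s − A'_s) f_y / (0.85 f'_c b) = 2759400/(0.85 × 28.4 × 420) = 272.16 mm.
c = a/β₁ = 272.16/0.847 = 321.32 mm; ε'_s = 0.003(c − d')/c = 0.0023 ≥ f_y/E_s = 0.0021, so compression steel does yield.
M_n = (A_s − A'_s) f_y (d − a/2) + A'_s f_y (d − d') = [2759400 × (720 − 136.08) + 525000 × (720 − 74)] × 10⁻⁶ = 1611.27 + 339.15 = 1950.42 kN·m.

M_n ≈ 1950 kN·m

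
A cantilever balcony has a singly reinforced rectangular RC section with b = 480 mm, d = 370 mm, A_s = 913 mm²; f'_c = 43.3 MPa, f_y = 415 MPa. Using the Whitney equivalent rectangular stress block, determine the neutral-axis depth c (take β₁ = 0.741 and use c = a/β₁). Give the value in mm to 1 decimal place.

T = A_s f_y = 913 × 415 = 378895 N = 378.895 kN.
Setting C = 0.85 f'_c a b equal to T: a = 378895/(0.85 × 43.3 × 480) = 21.447 mm.
With β₁ = 0.741, c = a/β₁ = 21.447/0.741 = 28.9 mm.

c ≈ 28.9 mm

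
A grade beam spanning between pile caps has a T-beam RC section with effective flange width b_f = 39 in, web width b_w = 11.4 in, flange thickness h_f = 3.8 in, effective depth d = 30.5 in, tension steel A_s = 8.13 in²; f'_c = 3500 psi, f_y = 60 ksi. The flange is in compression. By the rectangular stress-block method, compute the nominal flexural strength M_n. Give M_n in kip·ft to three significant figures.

M_n ≈ 1150 kip·ft

Tension: T = A_s f_y = 8.13 × 60 = 487.8 kips.
Try a within the flange: a = T/(0.85 f'_c b_f) = 487.8/(0.85 × 3.5 × 39) = 4.204 in.
a = 4.204 > h_f = 3.8 in: the block extends into the web. Split into flange-overhang and web parts.
C_f = 0.85 f'_c (b_f − b_w) h_f = 0.85 × 3.5 × (39 − 11.4) × 3.8 = 312.0 kips.
Remaining web compression depth: a_w = (T − C_f)/(0.85 f'_c b_w) = (487.8 − 312.0)/(0.85 × 3.5 × 11.4) = 5.184 in.
M_n = C_f(d − h_f/2) + (T − C_f)(d − a_w/2) = 312.0 × (30.5 − 1.9) + 175.8 × (30.5 − 2.592) = 8923.2 + 4906.2 = 13829.4 kip·in.
M_n = 13829.4/12 = 1152.45 kip·ft.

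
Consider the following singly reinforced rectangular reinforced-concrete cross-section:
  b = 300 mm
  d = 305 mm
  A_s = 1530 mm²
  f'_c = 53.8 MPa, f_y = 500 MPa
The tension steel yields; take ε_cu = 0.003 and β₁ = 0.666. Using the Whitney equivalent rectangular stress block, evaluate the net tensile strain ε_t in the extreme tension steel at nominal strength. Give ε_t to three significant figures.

a = A_s f_y/(0.85 f'_c b) = 55.76 mm.
β₁ = 0.666, so c = a/β₁ = 55.76/0.666 = 83.72 mm.
From the linear strain diagram with ε_cu = 0.003: ε_t = 0.003 (d − c)/c = 0.003 × (305 − 83.72)/83.72 = 0.00793.
Since ε_t ≥ 0.005, the section is tension-controlled.

ε_t ≈ 0.00793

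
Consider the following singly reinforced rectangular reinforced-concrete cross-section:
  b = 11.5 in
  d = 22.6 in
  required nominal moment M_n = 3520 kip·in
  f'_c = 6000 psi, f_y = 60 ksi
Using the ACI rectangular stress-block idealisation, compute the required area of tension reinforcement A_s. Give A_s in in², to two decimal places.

A_s ≈ 2.77 in²

From M_n = 0.85 f'_c a b (d − a/2):
a = d − √(d² − 2M_n/(0.85 f'_c b)) = 22.6 − √(22.6² − 2 × 3520/(0.85 × 6 × 11.5)) = 2.833 in.
A_s = 0.85 f'_c a b / f_y = 0.85 × 6 × 2.833 × 11.5 / 60 = 2.769 in².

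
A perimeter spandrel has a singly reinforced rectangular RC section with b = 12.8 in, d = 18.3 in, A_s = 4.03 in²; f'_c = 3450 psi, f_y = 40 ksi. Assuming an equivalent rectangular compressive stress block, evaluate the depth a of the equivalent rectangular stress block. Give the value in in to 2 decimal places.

a ≈ 4.29 in

T = A_s f_y = 4.03 × 40 = 161.2 kips.
a = T/(0.85 f'_c b) = 161.2/(0.85 × 3.45 × 12.8) = 4.29 in.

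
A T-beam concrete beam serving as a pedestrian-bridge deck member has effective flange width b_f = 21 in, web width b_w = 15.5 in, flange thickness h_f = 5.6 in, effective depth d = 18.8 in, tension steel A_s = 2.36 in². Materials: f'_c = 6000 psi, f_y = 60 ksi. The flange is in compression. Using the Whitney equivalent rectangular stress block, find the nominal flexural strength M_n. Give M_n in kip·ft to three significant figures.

Tension: T = A_s f_y = 2.36 × 60 = 141.6 kips.
Try a within the flange: a = T/(0.85 f'_c b_f) = 141.6/(0.85 × 6 × 21) = 1.322 in.
Since a = 1.322 ≤ h_f = 5.6 in, the stress block lies entirely in the flange; analyse as a rectangular beam of width b_f.
M_n = T(d − a/2) = 141.6 × (18.8 − 0.661) = 2568.5 kip·in.
M_n = 2568.5/12 = 214.04 kip·ft.

M_n ≈ 214 kip·ft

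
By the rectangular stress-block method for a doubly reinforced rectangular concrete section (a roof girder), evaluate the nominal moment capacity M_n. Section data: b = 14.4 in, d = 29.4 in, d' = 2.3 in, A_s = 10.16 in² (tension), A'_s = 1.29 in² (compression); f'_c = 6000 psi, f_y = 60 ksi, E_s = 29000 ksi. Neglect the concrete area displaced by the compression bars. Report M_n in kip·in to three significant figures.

M_n ≈ 15800 kip·in

Assume both steels yield.
a = (A_s − A'_s) f_y/(0.85 f'_c b) = (10.16 − 1.29) × 60/(0.85 × 6 × 14.4) = 7.247 in.
c = a/β₁ = 7.247/0.75 = 9.663 in; ε'_s = 0.003(c − d')/c = 0.0023 ≥ ε_y = 0.0021, so the compression steel yields.
M_n = (A_s − A'_s) f_y (d − a/2) + A'_s f_y (d − d') = 532.2 × (29.4 − 3.6235) + 77.4 × (29.4 − 2.3) = 13718.3 + 2097.5 = 15815.8 kip·in.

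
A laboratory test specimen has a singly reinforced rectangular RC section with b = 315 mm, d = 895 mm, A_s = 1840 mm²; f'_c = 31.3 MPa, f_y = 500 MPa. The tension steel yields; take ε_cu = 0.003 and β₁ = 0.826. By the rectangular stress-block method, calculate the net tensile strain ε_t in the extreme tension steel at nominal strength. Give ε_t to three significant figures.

ε_t ≈ 0.0172

a = A_s f_y/(0.85 f'_c b) = 109.78 mm.
β₁ = 0.826, so c = a/β₁ = 109.78/0.826 = 132.91 mm.
From the linear strain diagram with ε_cu = 0.003: ε_t = 0.003 (d − c)/c = 0.003 × (895 − 132.91)/132.91 = 0.0172.
Since ε_t ≥ 0.005, the section is tension-controlled.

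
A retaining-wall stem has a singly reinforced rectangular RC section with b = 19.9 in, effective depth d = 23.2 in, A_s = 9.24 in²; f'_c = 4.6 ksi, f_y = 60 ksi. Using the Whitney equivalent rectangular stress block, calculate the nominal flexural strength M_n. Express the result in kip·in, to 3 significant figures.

T = A_s f_y = 9.24 × 60 = 554.4 kips.
a = T/(0.85 f'_c b) = 554.4/(0.85 × 4.6 × 19.9) = 7.125 in.
M_n = T(d − a/2) = 554.4 × (23.2 − 3.5625) = 10887.0 kip·in.

M_n ≈ 10900 kip·in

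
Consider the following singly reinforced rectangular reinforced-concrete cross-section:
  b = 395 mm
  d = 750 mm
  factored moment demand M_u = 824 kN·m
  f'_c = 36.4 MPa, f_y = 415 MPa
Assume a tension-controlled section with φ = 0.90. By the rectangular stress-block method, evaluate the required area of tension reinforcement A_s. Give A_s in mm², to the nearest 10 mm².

A_s ≈ 3170 mm²

M_n = M_u/φ = 824/0.90 = 915.556 kN·m.
With M_n = 0.85 f'_c a b (d − a/2), solve the quadratic for a:
a = d − √(d² − 2M_n/(0.85 f'_c b)) = 750 − √(750² − 2 × 915.556×10⁶/(0.85 × 36.4 × 395)) = 107.61 mm.
A_s = 0.85 f'_c a b / f_y = 0.85 × 36.4 × 107.61 × 395 / 415 = 3169.0 mm².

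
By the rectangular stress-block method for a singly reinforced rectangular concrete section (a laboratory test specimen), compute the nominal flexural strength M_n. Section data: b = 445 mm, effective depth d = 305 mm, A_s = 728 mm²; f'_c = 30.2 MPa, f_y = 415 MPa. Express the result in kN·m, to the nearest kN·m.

T = A_s f_y = 728 × 415 = 302120 N = 302.12 kN.
From C = T: a = T/(0.85 f'_c b) = 302120/(0.85 × 30.2 × 445) = 26.45 mm.
M_n = T(d − a/2) = 302.12 kN × (305 − 13.225) mm = 88.15 kN·m.

M_n ≈ 88 kN·m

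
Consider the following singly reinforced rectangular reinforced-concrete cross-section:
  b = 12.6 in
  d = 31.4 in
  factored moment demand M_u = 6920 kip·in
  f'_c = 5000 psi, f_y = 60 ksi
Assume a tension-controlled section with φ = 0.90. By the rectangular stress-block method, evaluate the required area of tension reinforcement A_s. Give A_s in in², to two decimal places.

M_n = M_u/φ = 6920/0.90 = 7688.89 kip·in.
From M_n = 0.85 f'_c a b (d − a/2):
a = d − √(d² − 2M_n/(0.85 f'_c b)) = 31.4 − √(31.4² − 2 × 7688.89/(0.85 × 5 × 12.6)) = 4.965 in.
A_s = 0.85 f'_c a b / f_y = 0.85 × 5 × 4.965 × 12.6 / 60 = 4.431 in².

A_s ≈ 4.43 in²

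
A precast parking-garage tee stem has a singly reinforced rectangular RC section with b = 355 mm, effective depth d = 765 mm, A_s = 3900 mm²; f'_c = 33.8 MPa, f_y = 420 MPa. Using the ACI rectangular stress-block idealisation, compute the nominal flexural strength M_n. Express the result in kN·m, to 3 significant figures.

M_n ≈ 1120 kN·m

T = A_s f_y = 3900 × 420 = 1638000 N = 1638 kN.
From C = T: a = T/(0.85 f'_c b) = 1638000/(0.85 × 33.8 × 355) = 160.60 mm.
M_n = T(d − a/2) = 1638 kN × (765 − 80.3) mm = 1121.54 kN·m.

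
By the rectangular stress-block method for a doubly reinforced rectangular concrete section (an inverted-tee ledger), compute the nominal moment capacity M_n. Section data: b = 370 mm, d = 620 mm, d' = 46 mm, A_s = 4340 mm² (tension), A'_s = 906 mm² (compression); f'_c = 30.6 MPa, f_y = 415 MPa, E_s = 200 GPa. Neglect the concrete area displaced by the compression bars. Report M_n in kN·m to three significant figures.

Assume both tension and compression steel yield.
Net tension couple steel: A_s − A'_s = 3434 mm².
a = (A_s − A'_s) f_y / (0.85 f'_c b) = 1425110/(0.85 × 30.6 × 370) = 148.08 mm.
c = a/β₁ = 148.08/0.831 = 178.19 mm; ε'_s = 0.003(c − d')/c = 0.0022 ≥ f_y/E_s = 0.0021, so compression steel does yield.
M_n = (A_s − A'_s) f_y (d − a/2) + A'_s f_y (d − d') = [1425110 × (620 − 74.04) + 375990 × (620 − 46)] × 10⁻⁶ = 778.05 + 215.82 = 993.87 kN·m.

M_n ≈ 994 kN·m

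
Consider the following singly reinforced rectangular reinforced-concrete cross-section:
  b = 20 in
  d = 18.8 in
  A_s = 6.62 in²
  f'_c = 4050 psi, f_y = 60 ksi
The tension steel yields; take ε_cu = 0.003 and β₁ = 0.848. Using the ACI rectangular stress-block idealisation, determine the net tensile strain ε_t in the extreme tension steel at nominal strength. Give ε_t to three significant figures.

a = A_s f_y/(0.85 f'_c b) = 5.769 in.
β₁ = 0.848, so c = a/β₁ = 5.769/0.848 = 6.803 in.
From the linear strain diagram with ε_cu = 0.003: ε_t = 0.003 (d − c)/c = 0.003 × (18.8 − 6.803)/6.803 = 0.00529.
Since ε_t ≥ 0.005, the section is tension-controlled.

ε_t ≈ 0.00529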